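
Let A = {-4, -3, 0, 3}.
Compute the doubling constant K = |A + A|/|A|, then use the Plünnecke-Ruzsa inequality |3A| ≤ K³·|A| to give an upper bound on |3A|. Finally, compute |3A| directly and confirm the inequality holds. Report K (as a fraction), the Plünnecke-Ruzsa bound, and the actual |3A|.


|A| = 4.
Step 1: Compute A + A by enumerating all 16 pairs.
A + A = {-8, -7, -6, -4, -3, -1, 0, 3, 6}, so |A + A| = 9.
Step 2: Doubling constant K = |A + A|/|A| = 9/4 = 9/4 ≈ 2.2500.
Step 3: Plünnecke-Ruzsa gives |3A| ≤ K³·|A| = (2.2500)³ · 4 ≈ 45.5625.
Step 4: Compute 3A = A + A + A directly by enumerating all triples (a,b,c) ∈ A³; |3A| = 16.
Step 5: Check 16 ≤ 45.5625? Yes ✓.

K = 9/4, Plünnecke-Ruzsa bound K³|A| ≈ 45.5625, |3A| = 16, inequality holds.


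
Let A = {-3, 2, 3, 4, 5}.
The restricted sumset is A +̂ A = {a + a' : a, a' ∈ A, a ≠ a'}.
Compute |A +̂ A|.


Restricted sumset: A +̂ A = {a + a' : a ∈ A, a' ∈ A, a ≠ a'}.
Equivalently, take A + A and drop any sum 2a that is achievable ONLY as a + a for a ∈ A (i.e. sums representable only with equal summands).
Enumerate pairs (a, a') with a < a' (symmetric, so each unordered pair gives one sum; this covers all a ≠ a'):
  -3 + 2 = -1
  -3 + 3 = 0
  -3 + 4 = 1
  -3 + 5 = 2
  2 + 3 = 5
  2 + 4 = 6
  2 + 5 = 7
  3 + 4 = 7
  3 + 5 = 8
  4 + 5 = 9
Collected distinct sums: {-1, 0, 1, 2, 5, 6, 7, 8, 9}
|A +̂ A| = 9
(Reference bound: |A +̂ A| ≥ 2|A| - 3 for |A| ≥ 2, with |A| = 5 giving ≥ 7.)

|A +̂ A| = 9


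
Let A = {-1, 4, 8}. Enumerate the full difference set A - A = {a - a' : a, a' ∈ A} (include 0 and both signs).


A - A = {a - a' : a, a' ∈ A}.
Compute a - a' for each ordered pair (a, a'):
a = -1: -1--1=0, -1-4=-5, -1-8=-9
a = 4: 4--1=5, 4-4=0, 4-8=-4
a = 8: 8--1=9, 8-4=4, 8-8=0
Collecting distinct values (and noting 0 appears from a-a):
A - A = {-9, -5, -4, 0, 4, 5, 9}
|A - A| = 7

A - A = {-9, -5, -4, 0, 4, 5, 9}


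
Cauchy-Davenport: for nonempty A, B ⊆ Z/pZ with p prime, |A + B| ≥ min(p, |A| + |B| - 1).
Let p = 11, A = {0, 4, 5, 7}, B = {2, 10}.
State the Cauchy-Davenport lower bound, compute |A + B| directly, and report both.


Cauchy-Davenport: |A + B| ≥ min(p, |A| + |B| - 1) for A, B nonempty in Z/pZ.
|A| = 4, |B| = 2, p = 11.
CD lower bound = min(11, 4 + 2 - 1) = min(11, 5) = 5.
Compute A + B mod 11 directly:
a = 0: 0+2=2, 0+10=10
a = 4: 4+2=6, 4+10=3
a = 5: 5+2=7, 5+10=4
a = 7: 7+2=9, 7+10=6
A + B = {2, 3, 4, 6, 7, 9, 10}, so |A + B| = 7.
Verify: 7 ≥ 5? Yes ✓.

CD lower bound = 5, actual |A + B| = 7.


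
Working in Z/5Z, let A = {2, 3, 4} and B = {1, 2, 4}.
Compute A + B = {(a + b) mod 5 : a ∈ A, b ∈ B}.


Work in Z/5Z: reduce every sum a + b modulo 5.
Enumerate all 9 pairs:
a = 2: 2+1=3, 2+2=4, 2+4=1
a = 3: 3+1=4, 3+2=0, 3+4=2
a = 4: 4+1=0, 4+2=1, 4+4=3
Distinct residues collected: {0, 1, 2, 3, 4}
|A + B| = 5 (out of 5 total residues).

A + B = {0, 1, 2, 3, 4}


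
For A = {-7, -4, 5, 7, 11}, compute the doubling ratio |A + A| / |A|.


|A| = 5.
Compute A + A by enumerating all 25 pairs.
A + A = {-14, -11, -8, -2, 0, 1, 3, 4, 7, 10, 12, 14, 16, 18, 22}, so |A + A| = 15.
K = |A + A| / |A| = 15/5 = 3/1 ≈ 3.0000.
Reference: AP of size 5 gives K = 9/5 ≈ 1.8000; a fully generic set of size 5 gives K ≈ 3.0000.

|A| = 5, |A + A| = 15, K = 15/5 = 3/1.


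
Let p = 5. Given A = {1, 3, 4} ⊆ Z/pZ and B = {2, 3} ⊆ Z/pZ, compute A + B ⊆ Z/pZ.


Work in Z/5Z: reduce every sum a + b modulo 5.
Enumerate all 6 pairs:
a = 1: 1+2=3, 1+3=4
a = 3: 3+2=0, 3+3=1
a = 4: 4+2=1, 4+3=2
Distinct residues collected: {0, 1, 2, 3, 4}
|A + B| = 5 (out of 5 total residues).

A + B = {0, 1, 2, 3, 4}


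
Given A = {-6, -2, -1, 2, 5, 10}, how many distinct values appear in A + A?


A + A = {a + a' : a, a' ∈ A}; |A| = 6.
General bounds: 2|A| - 1 ≤ |A + A| ≤ |A|(|A|+1)/2, i.e. 11 ≤ |A + A| ≤ 21.
Lower bound 2|A|-1 is attained iff A is an arithmetic progression.
Enumerate sums a + a' for a ≤ a' (symmetric, so this suffices):
a = -6: -6+-6=-12, -6+-2=-8, -6+-1=-7, -6+2=-4, -6+5=-1, -6+10=4
a = -2: -2+-2=-4, -2+-1=-3, -2+2=0, -2+5=3, -2+10=8
a = -1: -1+-1=-2, -1+2=1, -1+5=4, -1+10=9
a = 2: 2+2=4, 2+5=7, 2+10=12
a = 5: 5+5=10, 5+10=15
a = 10: 10+10=20
Distinct sums: {-12, -8, -7, -4, -3, -2, -1, 0, 1, 3, 4, 7, 8, 9, 10, 12, 15, 20}
|A + A| = 18

|A + A| = 18


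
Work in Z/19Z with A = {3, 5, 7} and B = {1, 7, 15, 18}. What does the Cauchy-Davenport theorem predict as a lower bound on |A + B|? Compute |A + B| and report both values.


Cauchy-Davenport: |A + B| ≥ min(p, |A| + |B| - 1) for A, B nonempty in Z/pZ.
|A| = 3, |B| = 4, p = 19.
CD lower bound = min(19, 3 + 4 - 1) = min(19, 6) = 6.
Compute A + B mod 19 directly:
a = 3: 3+1=4, 3+7=10, 3+15=18, 3+18=2
a = 5: 5+1=6, 5+7=12, 5+15=1, 5+18=4
a = 7: 7+1=8, 7+7=14, 7+15=3, 7+18=6
A + B = {1, 2, 3, 4, 6, 8, 10, 12, 14, 18}, so |A + B| = 10.
Verify: 10 ≥ 6? Yes ✓.

CD lower bound = 6, actual |A + B| = 10.


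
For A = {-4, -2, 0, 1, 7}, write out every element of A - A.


A - A = {a - a' : a, a' ∈ A}.
Compute a - a' for each ordered pair (a, a'):
a = -4: -4--4=0, -4--2=-2, -4-0=-4, -4-1=-5, -4-7=-11
a = -2: -2--4=2, -2--2=0, -2-0=-2, -2-1=-3, -2-7=-9
a = 0: 0--4=4, 0--2=2, 0-0=0, 0-1=-1, 0-7=-7
a = 1: 1--4=5, 1--2=3, 1-0=1, 1-1=0, 1-7=-6
a = 7: 7--4=11, 7--2=9, 7-0=7, 7-1=6, 7-7=0
Collecting distinct values (and noting 0 appears from a-a):
A - A = {-11, -9, -7, -6, -5, -4, -3, -2, -1, 0, 1, 2, 3, 4, 5, 6, 7, 9, 11}
|A - A| = 19

A - A = {-11, -9, -7, -6, -5, -4, -3, -2, -1, 0, 1, 2, 3, 4, 5, 6, 7, 9, 11}


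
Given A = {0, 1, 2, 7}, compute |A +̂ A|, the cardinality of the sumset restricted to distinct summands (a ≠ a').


Restricted sumset: A +̂ A = {a + a' : a ∈ A, a' ∈ A, a ≠ a'}.
Equivalently, take A + A and drop any sum 2a that is achievable ONLY as a + a for a ∈ A (i.e. sums representable only with equal summands).
Enumerate pairs (a, a') with a < a' (symmetric, so each unordered pair gives one sum; this covers all a ≠ a'):
  0 + 1 = 1
  0 + 2 = 2
  0 + 7 = 7
  1 + 2 = 3
  1 + 7 = 8
  2 + 7 = 9
Collected distinct sums: {1, 2, 3, 7, 8, 9}
|A +̂ A| = 6
(Reference bound: |A +̂ A| ≥ 2|A| - 3 for |A| ≥ 2, with |A| = 4 giving ≥ 5.)

|A +̂ A| = 6


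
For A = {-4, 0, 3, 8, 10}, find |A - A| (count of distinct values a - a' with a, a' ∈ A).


A - A = {a - a' : a, a' ∈ A}; |A| = 5.
Bounds: 2|A|-1 ≤ |A - A| ≤ |A|² - |A| + 1, i.e. 9 ≤ |A - A| ≤ 21.
Note: 0 ∈ A - A always (from a - a). The set is symmetric: if d ∈ A - A then -d ∈ A - A.
Enumerate nonzero differences d = a - a' with a > a' (then include -d):
Positive differences: {2, 3, 4, 5, 7, 8, 10, 12, 14}
Full difference set: {0} ∪ (positive diffs) ∪ (negative diffs).
|A - A| = 1 + 2·9 = 19 (matches direct enumeration: 19).

|A - A| = 19


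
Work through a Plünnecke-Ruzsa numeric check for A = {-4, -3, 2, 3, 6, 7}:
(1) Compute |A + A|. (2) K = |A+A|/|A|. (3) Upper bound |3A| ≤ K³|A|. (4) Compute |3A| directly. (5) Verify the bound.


|A| = 6.
Step 1: Compute A + A by enumerating all 36 pairs.
A + A = {-8, -7, -6, -2, -1, 0, 2, 3, 4, 5, 6, 8, 9, 10, 12, 13, 14}, so |A + A| = 17.
Step 2: Doubling constant K = |A + A|/|A| = 17/6 = 17/6 ≈ 2.8333.
Step 3: Plünnecke-Ruzsa gives |3A| ≤ K³·|A| = (2.8333)³ · 6 ≈ 136.4722.
Step 4: Compute 3A = A + A + A directly by enumerating all triples (a,b,c) ∈ A³; |3A| = 32.
Step 5: Check 32 ≤ 136.4722? Yes ✓.

K = 17/6, Plünnecke-Ruzsa bound K³|A| ≈ 136.4722, |3A| = 32, inequality holds.


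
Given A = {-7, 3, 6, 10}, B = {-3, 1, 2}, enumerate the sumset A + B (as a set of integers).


A + B = {a + b : a ∈ A, b ∈ B}.
Enumerate all |A|·|B| = 4·3 = 12 pairs (a, b) and collect distinct sums.
a = -7: -7+-3=-10, -7+1=-6, -7+2=-5
a = 3: 3+-3=0, 3+1=4, 3+2=5
a = 6: 6+-3=3, 6+1=7, 6+2=8
a = 10: 10+-3=7, 10+1=11, 10+2=12
Collecting distinct sums: A + B = {-10, -6, -5, 0, 3, 4, 5, 7, 8, 11, 12}
|A + B| = 11

A + B = {-10, -6, -5, 0, 3, 4, 5, 7, 8, 11, 12}


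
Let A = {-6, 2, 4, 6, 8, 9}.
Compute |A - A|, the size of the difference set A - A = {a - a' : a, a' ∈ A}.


A - A = {a - a' : a, a' ∈ A}; |A| = 6.
Bounds: 2|A|-1 ≤ |A - A| ≤ |A|² - |A| + 1, i.e. 11 ≤ |A - A| ≤ 31.
Note: 0 ∈ A - A always (from a - a). The set is symmetric: if d ∈ A - A then -d ∈ A - A.
Enumerate nonzero differences d = a - a' with a > a' (then include -d):
Positive differences: {1, 2, 3, 4, 5, 6, 7, 8, 10, 12, 14, 15}
Full difference set: {0} ∪ (positive diffs) ∪ (negative diffs).
|A - A| = 1 + 2·12 = 25 (matches direct enumeration: 25).

|A - A| = 25


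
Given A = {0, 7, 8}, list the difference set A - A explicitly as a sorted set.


A - A = {a - a' : a, a' ∈ A}.
Compute a - a' for each ordered pair (a, a'):
a = 0: 0-0=0, 0-7=-7, 0-8=-8
a = 7: 7-0=7, 7-7=0, 7-8=-1
a = 8: 8-0=8, 8-7=1, 8-8=0
Collecting distinct values (and noting 0 appears from a-a):
A - A = {-8, -7, -1, 0, 1, 7, 8}
|A - A| = 7

A - A = {-8, -7, -1, 0, 1, 7, 8}


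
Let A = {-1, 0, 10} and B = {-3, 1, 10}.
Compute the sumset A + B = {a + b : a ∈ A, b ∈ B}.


A + B = {a + b : a ∈ A, b ∈ B}.
Enumerate all |A|·|B| = 3·3 = 9 pairs (a, b) and collect distinct sums.
a = -1: -1+-3=-4, -1+1=0, -1+10=9
a = 0: 0+-3=-3, 0+1=1, 0+10=10
a = 10: 10+-3=7, 10+1=11, 10+10=20
Collecting distinct sums: A + B = {-4, -3, 0, 1, 7, 9, 10, 11, 20}
|A + B| = 9

A + B = {-4, -3, 0, 1, 7, 9, 10, 11, 20}


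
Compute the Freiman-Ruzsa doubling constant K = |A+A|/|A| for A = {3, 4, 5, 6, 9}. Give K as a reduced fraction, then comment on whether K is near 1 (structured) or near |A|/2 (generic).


|A| = 5.
Compute A + A by enumerating all 25 pairs.
A + A = {6, 7, 8, 9, 10, 11, 12, 13, 14, 15, 18}, so |A + A| = 11.
K = |A + A| / |A| = 11/5 (already in lowest terms) ≈ 2.2000.
Reference: AP of size 5 gives K = 9/5 ≈ 1.8000; a fully generic set of size 5 gives K ≈ 3.0000.

|A| = 5, |A + A| = 11, K = 11/5.


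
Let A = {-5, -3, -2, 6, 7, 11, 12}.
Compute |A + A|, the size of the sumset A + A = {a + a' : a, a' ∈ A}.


A + A = {a + a' : a, a' ∈ A}; |A| = 7.
General bounds: 2|A| - 1 ≤ |A + A| ≤ |A|(|A|+1)/2, i.e. 13 ≤ |A + A| ≤ 28.
Lower bound 2|A|-1 is attained iff A is an arithmetic progression.
Enumerate sums a + a' for a ≤ a' (symmetric, so this suffices):
a = -5: -5+-5=-10, -5+-3=-8, -5+-2=-7, -5+6=1, -5+7=2, -5+11=6, -5+12=7
a = -3: -3+-3=-6, -3+-2=-5, -3+6=3, -3+7=4, -3+11=8, -3+12=9
a = -2: -2+-2=-4, -2+6=4, -2+7=5, -2+11=9, -2+12=10
a = 6: 6+6=12, 6+7=13, 6+11=17, 6+12=18
a = 7: 7+7=14, 7+11=18, 7+12=19
a = 11: 11+11=22, 11+12=23
a = 12: 12+12=24
Distinct sums: {-10, -8, -7, -6, -5, -4, 1, 2, 3, 4, 5, 6, 7, 8, 9, 10, 12, 13, 14, 17, 18, 19, 22, 23, 24}
|A + A| = 25

|A + A| = 25


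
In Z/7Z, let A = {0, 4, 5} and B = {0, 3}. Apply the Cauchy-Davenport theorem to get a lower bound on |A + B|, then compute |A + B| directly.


Cauchy-Davenport: |A + B| ≥ min(p, |A| + |B| - 1) for A, B nonempty in Z/pZ.
|A| = 3, |B| = 2, p = 7.
CD lower bound = min(7, 3 + 2 - 1) = min(7, 4) = 4.
Compute A + B mod 7 directly:
a = 0: 0+0=0, 0+3=3
a = 4: 4+0=4, 4+3=0
a = 5: 5+0=5, 5+3=1
A + B = {0, 1, 3, 4, 5}, so |A + B| = 5.
Verify: 5 ≥ 4? Yes ✓.

CD lower bound = 4, actual |A + B| = 5.


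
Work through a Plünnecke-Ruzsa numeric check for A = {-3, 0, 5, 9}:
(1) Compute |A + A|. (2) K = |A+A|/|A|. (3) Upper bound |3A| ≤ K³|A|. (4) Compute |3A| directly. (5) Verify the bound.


|A| = 4.
Step 1: Compute A + A by enumerating all 16 pairs.
A + A = {-6, -3, 0, 2, 5, 6, 9, 10, 14, 18}, so |A + A| = 10.
Step 2: Doubling constant K = |A + A|/|A| = 10/4 = 10/4 ≈ 2.5000.
Step 3: Plünnecke-Ruzsa gives |3A| ≤ K³·|A| = (2.5000)³ · 4 ≈ 62.5000.
Step 4: Compute 3A = A + A + A directly by enumerating all triples (a,b,c) ∈ A³; |3A| = 19.
Step 5: Check 19 ≤ 62.5000? Yes ✓.

K = 10/4, Plünnecke-Ruzsa bound K³|A| ≈ 62.5000, |3A| = 19, inequality holds.


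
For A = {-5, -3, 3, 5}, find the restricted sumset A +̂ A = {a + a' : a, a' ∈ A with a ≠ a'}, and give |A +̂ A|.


Restricted sumset: A +̂ A = {a + a' : a ∈ A, a' ∈ A, a ≠ a'}.
Equivalently, take A + A and drop any sum 2a that is achievable ONLY as a + a for a ∈ A (i.e. sums representable only with equal summands).
Enumerate pairs (a, a') with a < a' (symmetric, so each unordered pair gives one sum; this covers all a ≠ a'):
  -5 + -3 = -8
  -5 + 3 = -2
  -5 + 5 = 0
  -3 + 3 = 0
  -3 + 5 = 2
  3 + 5 = 8
Collected distinct sums: {-8, -2, 0, 2, 8}
|A +̂ A| = 5
(Reference bound: |A +̂ A| ≥ 2|A| - 3 for |A| ≥ 2, with |A| = 4 giving ≥ 5.)

|A +̂ A| = 5


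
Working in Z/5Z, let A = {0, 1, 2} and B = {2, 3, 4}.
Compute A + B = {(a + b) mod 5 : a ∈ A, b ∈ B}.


Work in Z/5Z: reduce every sum a + b modulo 5.
Enumerate all 9 pairs:
a = 0: 0+2=2, 0+3=3, 0+4=4
a = 1: 1+2=3, 1+3=4, 1+4=0
a = 2: 2+2=4, 2+3=0, 2+4=1
Distinct residues collected: {0, 1, 2, 3, 4}
|A + B| = 5 (out of 5 total residues).

A + B = {0, 1, 2, 3, 4}


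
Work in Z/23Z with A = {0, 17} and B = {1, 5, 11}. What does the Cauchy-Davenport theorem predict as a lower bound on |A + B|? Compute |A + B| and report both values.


Cauchy-Davenport: |A + B| ≥ min(p, |A| + |B| - 1) for A, B nonempty in Z/pZ.
|A| = 2, |B| = 3, p = 23.
CD lower bound = min(23, 2 + 3 - 1) = min(23, 4) = 4.
Compute A + B mod 23 directly:
a = 0: 0+1=1, 0+5=5, 0+11=11
a = 17: 17+1=18, 17+5=22, 17+11=5
A + B = {1, 5, 11, 18, 22}, so |A + B| = 5.
Verify: 5 ≥ 4? Yes ✓.

CD lower bound = 4, actual |A + B| = 5.


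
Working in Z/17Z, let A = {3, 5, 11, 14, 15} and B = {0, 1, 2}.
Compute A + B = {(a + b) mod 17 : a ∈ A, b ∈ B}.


Work in Z/17Z: reduce every sum a + b modulo 17.
Enumerate all 15 pairs:
a = 3: 3+0=3, 3+1=4, 3+2=5
a = 5: 5+0=5, 5+1=6, 5+2=7
a = 11: 11+0=11, 11+1=12, 11+2=13
a = 14: 14+0=14, 14+1=15, 14+2=16
a = 15: 15+0=15, 15+1=16, 15+2=0
Distinct residues collected: {0, 3, 4, 5, 6, 7, 11, 12, 13, 14, 15, 16}
|A + B| = 12 (out of 17 total residues).

A + B = {0, 3, 4, 5, 6, 7, 11, 12, 13, 14, 15, 16}


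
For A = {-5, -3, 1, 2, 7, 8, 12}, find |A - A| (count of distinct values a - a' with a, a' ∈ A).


A - A = {a - a' : a, a' ∈ A}; |A| = 7.
Bounds: 2|A|-1 ≤ |A - A| ≤ |A|² - |A| + 1, i.e. 13 ≤ |A - A| ≤ 43.
Note: 0 ∈ A - A always (from a - a). The set is symmetric: if d ∈ A - A then -d ∈ A - A.
Enumerate nonzero differences d = a - a' with a > a' (then include -d):
Positive differences: {1, 2, 4, 5, 6, 7, 10, 11, 12, 13, 15, 17}
Full difference set: {0} ∪ (positive diffs) ∪ (negative diffs).
|A - A| = 1 + 2·12 = 25 (matches direct enumeration: 25).

|A - A| = 25


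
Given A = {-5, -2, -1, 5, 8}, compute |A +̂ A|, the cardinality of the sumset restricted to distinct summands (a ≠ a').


Restricted sumset: A +̂ A = {a + a' : a ∈ A, a' ∈ A, a ≠ a'}.
Equivalently, take A + A and drop any sum 2a that is achievable ONLY as a + a for a ∈ A (i.e. sums representable only with equal summands).
Enumerate pairs (a, a') with a < a' (symmetric, so each unordered pair gives one sum; this covers all a ≠ a'):
  -5 + -2 = -7
  -5 + -1 = -6
  -5 + 5 = 0
  -5 + 8 = 3
  -2 + -1 = -3
  -2 + 5 = 3
  -2 + 8 = 6
  -1 + 5 = 4
  -1 + 8 = 7
  5 + 8 = 13
Collected distinct sums: {-7, -6, -3, 0, 3, 4, 6, 7, 13}
|A +̂ A| = 9
(Reference bound: |A +̂ A| ≥ 2|A| - 3 for |A| ≥ 2, with |A| = 5 giving ≥ 7.)

|A +̂ A| = 9


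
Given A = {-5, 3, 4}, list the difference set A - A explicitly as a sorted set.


A - A = {a - a' : a, a' ∈ A}.
Compute a - a' for each ordered pair (a, a'):
a = -5: -5--5=0, -5-3=-8, -5-4=-9
a = 3: 3--5=8, 3-3=0, 3-4=-1
a = 4: 4--5=9, 4-3=1, 4-4=0
Collecting distinct values (and noting 0 appears from a-a):
A - A = {-9, -8, -1, 0, 1, 8, 9}
|A - A| = 7

A - A = {-9, -8, -1, 0, 1, 8, 9}


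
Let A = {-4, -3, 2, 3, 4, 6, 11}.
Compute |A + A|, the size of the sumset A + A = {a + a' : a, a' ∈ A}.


A + A = {a + a' : a, a' ∈ A}; |A| = 7.
General bounds: 2|A| - 1 ≤ |A + A| ≤ |A|(|A|+1)/2, i.e. 13 ≤ |A + A| ≤ 28.
Lower bound 2|A|-1 is attained iff A is an arithmetic progression.
Enumerate sums a + a' for a ≤ a' (symmetric, so this suffices):
a = -4: -4+-4=-8, -4+-3=-7, -4+2=-2, -4+3=-1, -4+4=0, -4+6=2, -4+11=7
a = -3: -3+-3=-6, -3+2=-1, -3+3=0, -3+4=1, -3+6=3, -3+11=8
a = 2: 2+2=4, 2+3=5, 2+4=6, 2+6=8, 2+11=13
a = 3: 3+3=6, 3+4=7, 3+6=9, 3+11=14
a = 4: 4+4=8, 4+6=10, 4+11=15
a = 6: 6+6=12, 6+11=17
a = 11: 11+11=22
Distinct sums: {-8, -7, -6, -2, -1, 0, 1, 2, 3, 4, 5, 6, 7, 8, 9, 10, 12, 13, 14, 15, 17, 22}
|A + A| = 22

|A + A| = 22


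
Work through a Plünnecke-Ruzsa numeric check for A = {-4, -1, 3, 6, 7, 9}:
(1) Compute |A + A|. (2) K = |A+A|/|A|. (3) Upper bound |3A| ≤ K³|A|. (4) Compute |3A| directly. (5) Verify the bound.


|A| = 6.
Step 1: Compute A + A by enumerating all 36 pairs.
A + A = {-8, -5, -2, -1, 2, 3, 5, 6, 8, 9, 10, 12, 13, 14, 15, 16, 18}, so |A + A| = 17.
Step 2: Doubling constant K = |A + A|/|A| = 17/6 = 17/6 ≈ 2.8333.
Step 3: Plünnecke-Ruzsa gives |3A| ≤ K³·|A| = (2.8333)³ · 6 ≈ 136.4722.
Step 4: Compute 3A = A + A + A directly by enumerating all triples (a,b,c) ∈ A³; |3A| = 32.
Step 5: Check 32 ≤ 136.4722? Yes ✓.

K = 17/6, Plünnecke-Ruzsa bound K³|A| ≈ 136.4722, |3A| = 32, inequality holds.


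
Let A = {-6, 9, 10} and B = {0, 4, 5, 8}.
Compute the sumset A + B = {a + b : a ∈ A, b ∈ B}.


A + B = {a + b : a ∈ A, b ∈ B}.
Enumerate all |A|·|B| = 3·4 = 12 pairs (a, b) and collect distinct sums.
a = -6: -6+0=-6, -6+4=-2, -6+5=-1, -6+8=2
a = 9: 9+0=9, 9+4=13, 9+5=14, 9+8=17
a = 10: 10+0=10, 10+4=14, 10+5=15, 10+8=18
Collecting distinct sums: A + B = {-6, -2, -1, 2, 9, 10, 13, 14, 15, 17, 18}
|A + B| = 11

A + B = {-6, -2, -1, 2, 9, 10, 13, 14, 15, 17, 18}


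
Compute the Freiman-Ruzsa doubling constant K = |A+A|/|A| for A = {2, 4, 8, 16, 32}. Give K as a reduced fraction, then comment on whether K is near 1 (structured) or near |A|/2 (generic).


|A| = 5.
Compute A + A by enumerating all 25 pairs.
A + A = {4, 6, 8, 10, 12, 16, 18, 20, 24, 32, 34, 36, 40, 48, 64}, so |A + A| = 15.
K = |A + A| / |A| = 15/5 = 3/1 ≈ 3.0000.
Reference: AP of size 5 gives K = 9/5 ≈ 1.8000; a fully generic set of size 5 gives K ≈ 3.0000.

|A| = 5, |A + A| = 15, K = 15/5 = 3/1.


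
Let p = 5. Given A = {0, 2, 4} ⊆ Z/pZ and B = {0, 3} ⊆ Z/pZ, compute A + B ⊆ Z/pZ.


Work in Z/5Z: reduce every sum a + b modulo 5.
Enumerate all 6 pairs:
a = 0: 0+0=0, 0+3=3
a = 2: 2+0=2, 2+3=0
a = 4: 4+0=4, 4+3=2
Distinct residues collected: {0, 2, 3, 4}
|A + B| = 4 (out of 5 total residues).

A + B = {0, 2, 3, 4}


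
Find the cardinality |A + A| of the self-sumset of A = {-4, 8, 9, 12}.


A + A = {a + a' : a, a' ∈ A}; |A| = 4.
General bounds: 2|A| - 1 ≤ |A + A| ≤ |A|(|A|+1)/2, i.e. 7 ≤ |A + A| ≤ 10.
Lower bound 2|A|-1 is attained iff A is an arithmetic progression.
Enumerate sums a + a' for a ≤ a' (symmetric, so this suffices):
a = -4: -4+-4=-8, -4+8=4, -4+9=5, -4+12=8
a = 8: 8+8=16, 8+9=17, 8+12=20
a = 9: 9+9=18, 9+12=21
a = 12: 12+12=24
Distinct sums: {-8, 4, 5, 8, 16, 17, 18, 20, 21, 24}
|A + A| = 10

|A + A| = 10


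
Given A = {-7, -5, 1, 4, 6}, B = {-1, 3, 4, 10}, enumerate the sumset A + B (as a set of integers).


A + B = {a + b : a ∈ A, b ∈ B}.
Enumerate all |A|·|B| = 5·4 = 20 pairs (a, b) and collect distinct sums.
a = -7: -7+-1=-8, -7+3=-4, -7+4=-3, -7+10=3
a = -5: -5+-1=-6, -5+3=-2, -5+4=-1, -5+10=5
a = 1: 1+-1=0, 1+3=4, 1+4=5, 1+10=11
a = 4: 4+-1=3, 4+3=7, 4+4=8, 4+10=14
a = 6: 6+-1=5, 6+3=9, 6+4=10, 6+10=16
Collecting distinct sums: A + B = {-8, -6, -4, -3, -2, -1, 0, 3, 4, 5, 7, 8, 9, 10, 11, 14, 16}
|A + B| = 17

A + B = {-8, -6, -4, -3, -2, -1, 0, 3, 4, 5, 7, 8, 9, 10, 11, 14, 16}


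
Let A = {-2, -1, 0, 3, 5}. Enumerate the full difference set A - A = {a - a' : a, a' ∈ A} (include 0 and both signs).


A - A = {a - a' : a, a' ∈ A}.
Compute a - a' for each ordered pair (a, a'):
a = -2: -2--2=0, -2--1=-1, -2-0=-2, -2-3=-5, -2-5=-7
a = -1: -1--2=1, -1--1=0, -1-0=-1, -1-3=-4, -1-5=-6
a = 0: 0--2=2, 0--1=1, 0-0=0, 0-3=-3, 0-5=-5
a = 3: 3--2=5, 3--1=4, 3-0=3, 3-3=0, 3-5=-2
a = 5: 5--2=7, 5--1=6, 5-0=5, 5-3=2, 5-5=0
Collecting distinct values (and noting 0 appears from a-a):
A - A = {-7, -6, -5, -4, -3, -2, -1, 0, 1, 2, 3, 4, 5, 6, 7}
|A - A| = 15

A - A = {-7, -6, -5, -4, -3, -2, -1, 0, 1, 2, 3, 4, 5, 6, 7}


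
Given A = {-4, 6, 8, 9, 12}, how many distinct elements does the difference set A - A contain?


A - A = {a - a' : a, a' ∈ A}; |A| = 5.
Bounds: 2|A|-1 ≤ |A - A| ≤ |A|² - |A| + 1, i.e. 9 ≤ |A - A| ≤ 21.
Note: 0 ∈ A - A always (from a - a). The set is symmetric: if d ∈ A - A then -d ∈ A - A.
Enumerate nonzero differences d = a - a' with a > a' (then include -d):
Positive differences: {1, 2, 3, 4, 6, 10, 12, 13, 16}
Full difference set: {0} ∪ (positive diffs) ∪ (negative diffs).
|A - A| = 1 + 2·9 = 19 (matches direct enumeration: 19).

|A - A| = 19


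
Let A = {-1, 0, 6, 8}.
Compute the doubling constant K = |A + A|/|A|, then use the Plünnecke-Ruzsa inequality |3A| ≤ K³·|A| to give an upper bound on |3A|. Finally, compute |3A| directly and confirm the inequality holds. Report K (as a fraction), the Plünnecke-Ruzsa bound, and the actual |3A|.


|A| = 4.
Step 1: Compute A + A by enumerating all 16 pairs.
A + A = {-2, -1, 0, 5, 6, 7, 8, 12, 14, 16}, so |A + A| = 10.
Step 2: Doubling constant K = |A + A|/|A| = 10/4 = 10/4 ≈ 2.5000.
Step 3: Plünnecke-Ruzsa gives |3A| ≤ K³·|A| = (2.5000)³ · 4 ≈ 62.5000.
Step 4: Compute 3A = A + A + A directly by enumerating all triples (a,b,c) ∈ A³; |3A| = 19.
Step 5: Check 19 ≤ 62.5000? Yes ✓.

K = 10/4, Plünnecke-Ruzsa bound K³|A| ≈ 62.5000, |3A| = 19, inequality holds.


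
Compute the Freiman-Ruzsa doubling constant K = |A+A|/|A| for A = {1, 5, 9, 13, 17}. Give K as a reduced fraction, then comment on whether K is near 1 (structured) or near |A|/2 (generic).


|A| = 5.
Compute A + A by enumerating all 25 pairs.
A + A = {2, 6, 10, 14, 18, 22, 26, 30, 34}, so |A + A| = 9.
K = |A + A| / |A| = 9/5 (already in lowest terms) ≈ 1.8000.
Reference: AP of size 5 gives K = 9/5 ≈ 1.8000; a fully generic set of size 5 gives K ≈ 3.0000.

|A| = 5, |A + A| = 9, K = 9/5.


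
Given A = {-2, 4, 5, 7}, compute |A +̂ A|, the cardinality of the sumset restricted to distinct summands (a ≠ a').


Restricted sumset: A +̂ A = {a + a' : a ∈ A, a' ∈ A, a ≠ a'}.
Equivalently, take A + A and drop any sum 2a that is achievable ONLY as a + a for a ∈ A (i.e. sums representable only with equal summands).
Enumerate pairs (a, a') with a < a' (symmetric, so each unordered pair gives one sum; this covers all a ≠ a'):
  -2 + 4 = 2
  -2 + 5 = 3
  -2 + 7 = 5
  4 + 5 = 9
  4 + 7 = 11
  5 + 7 = 12
Collected distinct sums: {2, 3, 5, 9, 11, 12}
|A +̂ A| = 6
(Reference bound: |A +̂ A| ≥ 2|A| - 3 for |A| ≥ 2, with |A| = 4 giving ≥ 5.)

|A +̂ A| = 6


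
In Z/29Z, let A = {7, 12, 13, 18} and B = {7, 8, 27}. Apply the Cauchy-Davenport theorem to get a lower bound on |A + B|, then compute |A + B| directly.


Cauchy-Davenport: |A + B| ≥ min(p, |A| + |B| - 1) for A, B nonempty in Z/pZ.
|A| = 4, |B| = 3, p = 29.
CD lower bound = min(29, 4 + 3 - 1) = min(29, 6) = 6.
Compute A + B mod 29 directly:
a = 7: 7+7=14, 7+8=15, 7+27=5
a = 12: 12+7=19, 12+8=20, 12+27=10
a = 13: 13+7=20, 13+8=21, 13+27=11
a = 18: 18+7=25, 18+8=26, 18+27=16
A + B = {5, 10, 11, 14, 15, 16, 19, 20, 21, 25, 26}, so |A + B| = 11.
Verify: 11 ≥ 6? Yes ✓.

CD lower bound = 6, actual |A + B| = 11.


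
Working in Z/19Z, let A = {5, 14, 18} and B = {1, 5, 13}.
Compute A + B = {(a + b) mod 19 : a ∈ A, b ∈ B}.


Work in Z/19Z: reduce every sum a + b modulo 19.
Enumerate all 9 pairs:
a = 5: 5+1=6, 5+5=10, 5+13=18
a = 14: 14+1=15, 14+5=0, 14+13=8
a = 18: 18+1=0, 18+5=4, 18+13=12
Distinct residues collected: {0, 4, 6, 8, 10, 12, 15, 18}
|A + B| = 8 (out of 19 total residues).

A + B = {0, 4, 6, 8, 10, 12, 15, 18}


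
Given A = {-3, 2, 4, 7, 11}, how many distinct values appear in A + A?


A + A = {a + a' : a, a' ∈ A}; |A| = 5.
General bounds: 2|A| - 1 ≤ |A + A| ≤ |A|(|A|+1)/2, i.e. 9 ≤ |A + A| ≤ 15.
Lower bound 2|A|-1 is attained iff A is an arithmetic progression.
Enumerate sums a + a' for a ≤ a' (symmetric, so this suffices):
a = -3: -3+-3=-6, -3+2=-1, -3+4=1, -3+7=4, -3+11=8
a = 2: 2+2=4, 2+4=6, 2+7=9, 2+11=13
a = 4: 4+4=8, 4+7=11, 4+11=15
a = 7: 7+7=14, 7+11=18
a = 11: 11+11=22
Distinct sums: {-6, -1, 1, 4, 6, 8, 9, 11, 13, 14, 15, 18, 22}
|A + A| = 13

|A + A| = 13


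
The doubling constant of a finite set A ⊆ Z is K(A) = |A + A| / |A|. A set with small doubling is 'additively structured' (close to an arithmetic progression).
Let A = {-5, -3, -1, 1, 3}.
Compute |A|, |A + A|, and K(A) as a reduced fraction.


|A| = 5.
Compute A + A by enumerating all 25 pairs.
A + A = {-10, -8, -6, -4, -2, 0, 2, 4, 6}, so |A + A| = 9.
K = |A + A| / |A| = 9/5 (already in lowest terms) ≈ 1.8000.
Reference: AP of size 5 gives K = 9/5 ≈ 1.8000; a fully generic set of size 5 gives K ≈ 3.0000.

|A| = 5, |A + A| = 9, K = 9/5.


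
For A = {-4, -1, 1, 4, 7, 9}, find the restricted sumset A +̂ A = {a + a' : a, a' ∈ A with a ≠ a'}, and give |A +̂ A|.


Restricted sumset: A +̂ A = {a + a' : a ∈ A, a' ∈ A, a ≠ a'}.
Equivalently, take A + A and drop any sum 2a that is achievable ONLY as a + a for a ∈ A (i.e. sums representable only with equal summands).
Enumerate pairs (a, a') with a < a' (symmetric, so each unordered pair gives one sum; this covers all a ≠ a'):
  -4 + -1 = -5
  -4 + 1 = -3
  -4 + 4 = 0
  -4 + 7 = 3
  -4 + 9 = 5
  -1 + 1 = 0
  -1 + 4 = 3
  -1 + 7 = 6
  -1 + 9 = 8
  1 + 4 = 5
  1 + 7 = 8
  1 + 9 = 10
  4 + 7 = 11
  4 + 9 = 13
  7 + 9 = 16
Collected distinct sums: {-5, -3, 0, 3, 5, 6, 8, 10, 11, 13, 16}
|A +̂ A| = 11
(Reference bound: |A +̂ A| ≥ 2|A| - 3 for |A| ≥ 2, with |A| = 6 giving ≥ 9.)

|A +̂ A| = 11


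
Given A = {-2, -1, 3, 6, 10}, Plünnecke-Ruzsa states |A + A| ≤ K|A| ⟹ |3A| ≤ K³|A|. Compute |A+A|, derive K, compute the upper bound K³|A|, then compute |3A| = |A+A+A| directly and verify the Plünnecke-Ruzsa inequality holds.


|A| = 5.
Step 1: Compute A + A by enumerating all 25 pairs.
A + A = {-4, -3, -2, 1, 2, 4, 5, 6, 8, 9, 12, 13, 16, 20}, so |A + A| = 14.
Step 2: Doubling constant K = |A + A|/|A| = 14/5 = 14/5 ≈ 2.8000.
Step 3: Plünnecke-Ruzsa gives |3A| ≤ K³·|A| = (2.8000)³ · 5 ≈ 109.7600.
Step 4: Compute 3A = A + A + A directly by enumerating all triples (a,b,c) ∈ A³; |3A| = 27.
Step 5: Check 27 ≤ 109.7600? Yes ✓.

K = 14/5, Plünnecke-Ruzsa bound K³|A| ≈ 109.7600, |3A| = 27, inequality holds.


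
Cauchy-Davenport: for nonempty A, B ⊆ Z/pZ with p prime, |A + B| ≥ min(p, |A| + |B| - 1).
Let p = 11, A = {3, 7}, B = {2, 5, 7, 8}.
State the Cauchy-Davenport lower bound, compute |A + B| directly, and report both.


Cauchy-Davenport: |A + B| ≥ min(p, |A| + |B| - 1) for A, B nonempty in Z/pZ.
|A| = 2, |B| = 4, p = 11.
CD lower bound = min(11, 2 + 4 - 1) = min(11, 5) = 5.
Compute A + B mod 11 directly:
a = 3: 3+2=5, 3+5=8, 3+7=10, 3+8=0
a = 7: 7+2=9, 7+5=1, 7+7=3, 7+8=4
A + B = {0, 1, 3, 4, 5, 8, 9, 10}, so |A + B| = 8.
Verify: 8 ≥ 5? Yes ✓.

CD lower bound = 5, actual |A + B| = 8.


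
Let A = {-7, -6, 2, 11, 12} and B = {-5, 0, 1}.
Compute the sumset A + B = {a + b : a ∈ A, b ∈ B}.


A + B = {a + b : a ∈ A, b ∈ B}.
Enumerate all |A|·|B| = 5·3 = 15 pairs (a, b) and collect distinct sums.
a = -7: -7+-5=-12, -7+0=-7, -7+1=-6
a = -6: -6+-5=-11, -6+0=-6, -6+1=-5
a = 2: 2+-5=-3, 2+0=2, 2+1=3
a = 11: 11+-5=6, 11+0=11, 11+1=12
a = 12: 12+-5=7, 12+0=12, 12+1=13
Collecting distinct sums: A + B = {-12, -11, -7, -6, -5, -3, 2, 3, 6, 7, 11, 12, 13}
|A + B| = 13

A + B = {-12, -11, -7, -6, -5, -3, 2, 3, 6, 7, 11, 12, 13}


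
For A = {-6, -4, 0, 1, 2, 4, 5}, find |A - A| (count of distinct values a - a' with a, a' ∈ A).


A - A = {a - a' : a, a' ∈ A}; |A| = 7.
Bounds: 2|A|-1 ≤ |A - A| ≤ |A|² - |A| + 1, i.e. 13 ≤ |A - A| ≤ 43.
Note: 0 ∈ A - A always (from a - a). The set is symmetric: if d ∈ A - A then -d ∈ A - A.
Enumerate nonzero differences d = a - a' with a > a' (then include -d):
Positive differences: {1, 2, 3, 4, 5, 6, 7, 8, 9, 10, 11}
Full difference set: {0} ∪ (positive diffs) ∪ (negative diffs).
|A - A| = 1 + 2·11 = 23 (matches direct enumeration: 23).

|A - A| = 23


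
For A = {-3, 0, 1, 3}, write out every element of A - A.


A - A = {a - a' : a, a' ∈ A}.
Compute a - a' for each ordered pair (a, a'):
a = -3: -3--3=0, -3-0=-3, -3-1=-4, -3-3=-6
a = 0: 0--3=3, 0-0=0, 0-1=-1, 0-3=-3
a = 1: 1--3=4, 1-0=1, 1-1=0, 1-3=-2
a = 3: 3--3=6, 3-0=3, 3-1=2, 3-3=0
Collecting distinct values (and noting 0 appears from a-a):
A - A = {-6, -4, -3, -2, -1, 0, 1, 2, 3, 4, 6}
|A - A| = 11

A - A = {-6, -4, -3, -2, -1, 0, 1, 2, 3, 4, 6}


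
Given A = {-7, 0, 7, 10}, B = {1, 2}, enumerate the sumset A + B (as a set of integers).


A + B = {a + b : a ∈ A, b ∈ B}.
Enumerate all |A|·|B| = 4·2 = 8 pairs (a, b) and collect distinct sums.
a = -7: -7+1=-6, -7+2=-5
a = 0: 0+1=1, 0+2=2
a = 7: 7+1=8, 7+2=9
a = 10: 10+1=11, 10+2=12
Collecting distinct sums: A + B = {-6, -5, 1, 2, 8, 9, 11, 12}
|A + B| = 8

A + B = {-6, -5, 1, 2, 8, 9, 11, 12}


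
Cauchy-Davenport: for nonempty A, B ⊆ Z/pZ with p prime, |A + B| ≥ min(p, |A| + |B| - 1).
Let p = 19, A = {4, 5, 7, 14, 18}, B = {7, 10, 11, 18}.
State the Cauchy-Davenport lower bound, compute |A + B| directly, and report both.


Cauchy-Davenport: |A + B| ≥ min(p, |A| + |B| - 1) for A, B nonempty in Z/pZ.
|A| = 5, |B| = 4, p = 19.
CD lower bound = min(19, 5 + 4 - 1) = min(19, 8) = 8.
Compute A + B mod 19 directly:
a = 4: 4+7=11, 4+10=14, 4+11=15, 4+18=3
a = 5: 5+7=12, 5+10=15, 5+11=16, 5+18=4
a = 7: 7+7=14, 7+10=17, 7+11=18, 7+18=6
a = 14: 14+7=2, 14+10=5, 14+11=6, 14+18=13
a = 18: 18+7=6, 18+10=9, 18+11=10, 18+18=17
A + B = {2, 3, 4, 5, 6, 9, 10, 11, 12, 13, 14, 15, 16, 17, 18}, so |A + B| = 15.
Verify: 15 ≥ 8? Yes ✓.

CD lower bound = 8, actual |A + B| = 15.


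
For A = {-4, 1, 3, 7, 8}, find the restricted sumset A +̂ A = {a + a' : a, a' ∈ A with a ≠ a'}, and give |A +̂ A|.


Restricted sumset: A +̂ A = {a + a' : a ∈ A, a' ∈ A, a ≠ a'}.
Equivalently, take A + A and drop any sum 2a that is achievable ONLY as a + a for a ∈ A (i.e. sums representable only with equal summands).
Enumerate pairs (a, a') with a < a' (symmetric, so each unordered pair gives one sum; this covers all a ≠ a'):
  -4 + 1 = -3
  -4 + 3 = -1
  -4 + 7 = 3
  -4 + 8 = 4
  1 + 3 = 4
  1 + 7 = 8
  1 + 8 = 9
  3 + 7 = 10
  3 + 8 = 11
  7 + 8 = 15
Collected distinct sums: {-3, -1, 3, 4, 8, 9, 10, 11, 15}
|A +̂ A| = 9
(Reference bound: |A +̂ A| ≥ 2|A| - 3 for |A| ≥ 2, with |A| = 5 giving ≥ 7.)

|A +̂ A| = 9


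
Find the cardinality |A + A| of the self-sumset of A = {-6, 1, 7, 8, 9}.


A + A = {a + a' : a, a' ∈ A}; |A| = 5.
General bounds: 2|A| - 1 ≤ |A + A| ≤ |A|(|A|+1)/2, i.e. 9 ≤ |A + A| ≤ 15.
Lower bound 2|A|-1 is attained iff A is an arithmetic progression.
Enumerate sums a + a' for a ≤ a' (symmetric, so this suffices):
a = -6: -6+-6=-12, -6+1=-5, -6+7=1, -6+8=2, -6+9=3
a = 1: 1+1=2, 1+7=8, 1+8=9, 1+9=10
a = 7: 7+7=14, 7+8=15, 7+9=16
a = 8: 8+8=16, 8+9=17
a = 9: 9+9=18
Distinct sums: {-12, -5, 1, 2, 3, 8, 9, 10, 14, 15, 16, 17, 18}
|A + A| = 13

|A + A| = 13


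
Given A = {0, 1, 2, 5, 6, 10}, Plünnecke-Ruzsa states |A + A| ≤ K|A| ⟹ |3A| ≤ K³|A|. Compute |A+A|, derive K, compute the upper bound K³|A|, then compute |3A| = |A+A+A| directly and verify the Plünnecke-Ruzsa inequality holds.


|A| = 6.
Step 1: Compute A + A by enumerating all 36 pairs.
A + A = {0, 1, 2, 3, 4, 5, 6, 7, 8, 10, 11, 12, 15, 16, 20}, so |A + A| = 15.
Step 2: Doubling constant K = |A + A|/|A| = 15/6 = 15/6 ≈ 2.5000.
Step 3: Plünnecke-Ruzsa gives |3A| ≤ K³·|A| = (2.5000)³ · 6 ≈ 93.7500.
Step 4: Compute 3A = A + A + A directly by enumerating all triples (a,b,c) ∈ A³; |3A| = 25.
Step 5: Check 25 ≤ 93.7500? Yes ✓.

K = 15/6, Plünnecke-Ruzsa bound K³|A| ≈ 93.7500, |3A| = 25, inequality holds.


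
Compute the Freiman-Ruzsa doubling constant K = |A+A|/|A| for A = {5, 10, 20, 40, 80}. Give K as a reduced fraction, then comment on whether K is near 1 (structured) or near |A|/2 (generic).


|A| = 5.
Compute A + A by enumerating all 25 pairs.
A + A = {10, 15, 20, 25, 30, 40, 45, 50, 60, 80, 85, 90, 100, 120, 160}, so |A + A| = 15.
K = |A + A| / |A| = 15/5 = 3/1 ≈ 3.0000.
Reference: AP of size 5 gives K = 9/5 ≈ 1.8000; a fully generic set of size 5 gives K ≈ 3.0000.

|A| = 5, |A + A| = 15, K = 15/5 = 3/1.


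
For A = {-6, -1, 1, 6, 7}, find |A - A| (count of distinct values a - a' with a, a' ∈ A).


A - A = {a - a' : a, a' ∈ A}; |A| = 5.
Bounds: 2|A|-1 ≤ |A - A| ≤ |A|² - |A| + 1, i.e. 9 ≤ |A - A| ≤ 21.
Note: 0 ∈ A - A always (from a - a). The set is symmetric: if d ∈ A - A then -d ∈ A - A.
Enumerate nonzero differences d = a - a' with a > a' (then include -d):
Positive differences: {1, 2, 5, 6, 7, 8, 12, 13}
Full difference set: {0} ∪ (positive diffs) ∪ (negative diffs).
|A - A| = 1 + 2·8 = 17 (matches direct enumeration: 17).

|A - A| = 17


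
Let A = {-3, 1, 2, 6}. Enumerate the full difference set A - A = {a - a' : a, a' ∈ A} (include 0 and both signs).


A - A = {a - a' : a, a' ∈ A}.
Compute a - a' for each ordered pair (a, a'):
a = -3: -3--3=0, -3-1=-4, -3-2=-5, -3-6=-9
a = 1: 1--3=4, 1-1=0, 1-2=-1, 1-6=-5
a = 2: 2--3=5, 2-1=1, 2-2=0, 2-6=-4
a = 6: 6--3=9, 6-1=5, 6-2=4, 6-6=0
Collecting distinct values (and noting 0 appears from a-a):
A - A = {-9, -5, -4, -1, 0, 1, 4, 5, 9}
|A - A| = 9

A - A = {-9, -5, -4, -1, 0, 1, 4, 5, 9}


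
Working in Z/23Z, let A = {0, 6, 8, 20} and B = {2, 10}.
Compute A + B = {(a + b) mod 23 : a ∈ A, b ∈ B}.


Work in Z/23Z: reduce every sum a + b modulo 23.
Enumerate all 8 pairs:
a = 0: 0+2=2, 0+10=10
a = 6: 6+2=8, 6+10=16
a = 8: 8+2=10, 8+10=18
a = 20: 20+2=22, 20+10=7
Distinct residues collected: {2, 7, 8, 10, 16, 18, 22}
|A + B| = 7 (out of 23 total residues).

A + B = {2, 7, 8, 10, 16, 18, 22}


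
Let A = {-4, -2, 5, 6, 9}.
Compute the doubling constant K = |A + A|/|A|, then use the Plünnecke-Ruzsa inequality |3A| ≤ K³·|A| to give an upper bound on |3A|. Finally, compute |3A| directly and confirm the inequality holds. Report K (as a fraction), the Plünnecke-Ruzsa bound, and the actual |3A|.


|A| = 5.
Step 1: Compute A + A by enumerating all 25 pairs.
A + A = {-8, -6, -4, 1, 2, 3, 4, 5, 7, 10, 11, 12, 14, 15, 18}, so |A + A| = 15.
Step 2: Doubling constant K = |A + A|/|A| = 15/5 = 15/5 ≈ 3.0000.
Step 3: Plünnecke-Ruzsa gives |3A| ≤ K³·|A| = (3.0000)³ · 5 ≈ 135.0000.
Step 4: Compute 3A = A + A + A directly by enumerating all triples (a,b,c) ∈ A³; |3A| = 31.
Step 5: Check 31 ≤ 135.0000? Yes ✓.

K = 15/5, Plünnecke-Ruzsa bound K³|A| ≈ 135.0000, |3A| = 31, inequality holds.


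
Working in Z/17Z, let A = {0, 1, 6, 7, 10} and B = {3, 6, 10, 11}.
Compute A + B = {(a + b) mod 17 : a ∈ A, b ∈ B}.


Work in Z/17Z: reduce every sum a + b modulo 17.
Enumerate all 20 pairs:
a = 0: 0+3=3, 0+6=6, 0+10=10, 0+11=11
a = 1: 1+3=4, 1+6=7, 1+10=11, 1+11=12
a = 6: 6+3=9, 6+6=12, 6+10=16, 6+11=0
a = 7: 7+3=10, 7+6=13, 7+10=0, 7+11=1
a = 10: 10+3=13, 10+6=16, 10+10=3, 10+11=4
Distinct residues collected: {0, 1, 3, 4, 6, 7, 9, 10, 11, 12, 13, 16}
|A + B| = 12 (out of 17 total residues).

A + B = {0, 1, 3, 4, 6, 7, 9, 10, 11, 12, 13, 16}


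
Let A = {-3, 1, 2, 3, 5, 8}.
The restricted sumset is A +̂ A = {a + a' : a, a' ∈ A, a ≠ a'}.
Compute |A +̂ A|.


Restricted sumset: A +̂ A = {a + a' : a ∈ A, a' ∈ A, a ≠ a'}.
Equivalently, take A + A and drop any sum 2a that is achievable ONLY as a + a for a ∈ A (i.e. sums representable only with equal summands).
Enumerate pairs (a, a') with a < a' (symmetric, so each unordered pair gives one sum; this covers all a ≠ a'):
  -3 + 1 = -2
  -3 + 2 = -1
  -3 + 3 = 0
  -3 + 5 = 2
  -3 + 8 = 5
  1 + 2 = 3
  1 + 3 = 4
  1 + 5 = 6
  1 + 8 = 9
  2 + 3 = 5
  2 + 5 = 7
  2 + 8 = 10
  3 + 5 = 8
  3 + 8 = 11
  5 + 8 = 13
Collected distinct sums: {-2, -1, 0, 2, 3, 4, 5, 6, 7, 8, 9, 10, 11, 13}
|A +̂ A| = 14
(Reference bound: |A +̂ A| ≥ 2|A| - 3 for |A| ≥ 2, with |A| = 6 giving ≥ 9.)

|A +̂ A| = 14


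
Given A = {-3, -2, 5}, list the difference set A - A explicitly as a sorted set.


A - A = {a - a' : a, a' ∈ A}.
Compute a - a' for each ordered pair (a, a'):
a = -3: -3--3=0, -3--2=-1, -3-5=-8
a = -2: -2--3=1, -2--2=0, -2-5=-7
a = 5: 5--3=8, 5--2=7, 5-5=0
Collecting distinct values (and noting 0 appears from a-a):
A - A = {-8, -7, -1, 0, 1, 7, 8}
|A - A| = 7

A - A = {-8, -7, -1, 0, 1, 7, 8}


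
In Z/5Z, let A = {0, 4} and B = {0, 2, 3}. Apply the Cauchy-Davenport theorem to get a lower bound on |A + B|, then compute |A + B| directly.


Cauchy-Davenport: |A + B| ≥ min(p, |A| + |B| - 1) for A, B nonempty in Z/pZ.
|A| = 2, |B| = 3, p = 5.
CD lower bound = min(5, 2 + 3 - 1) = min(5, 4) = 4.
Compute A + B mod 5 directly:
a = 0: 0+0=0, 0+2=2, 0+3=3
a = 4: 4+0=4, 4+2=1, 4+3=2
A + B = {0, 1, 2, 3, 4}, so |A + B| = 5.
Verify: 5 ≥ 4? Yes ✓.

CD lower bound = 4, actual |A + B| = 5.


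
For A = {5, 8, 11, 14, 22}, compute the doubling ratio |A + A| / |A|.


|A| = 5.
Compute A + A by enumerating all 25 pairs.
A + A = {10, 13, 16, 19, 22, 25, 27, 28, 30, 33, 36, 44}, so |A + A| = 12.
K = |A + A| / |A| = 12/5 (already in lowest terms) ≈ 2.4000.
Reference: AP of size 5 gives K = 9/5 ≈ 1.8000; a fully generic set of size 5 gives K ≈ 3.0000.

|A| = 5, |A + A| = 12, K = 12/5.


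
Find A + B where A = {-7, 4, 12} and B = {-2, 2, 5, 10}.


A + B = {a + b : a ∈ A, b ∈ B}.
Enumerate all |A|·|B| = 3·4 = 12 pairs (a, b) and collect distinct sums.
a = -7: -7+-2=-9, -7+2=-5, -7+5=-2, -7+10=3
a = 4: 4+-2=2, 4+2=6, 4+5=9, 4+10=14
a = 12: 12+-2=10, 12+2=14, 12+5=17, 12+10=22
Collecting distinct sums: A + B = {-9, -5, -2, 2, 3, 6, 9, 10, 14, 17, 22}
|A + B| = 11

A + B = {-9, -5, -2, 2, 3, 6, 9, 10, 14, 17, 22}


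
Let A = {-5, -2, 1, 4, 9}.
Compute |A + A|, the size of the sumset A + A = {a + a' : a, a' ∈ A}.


A + A = {a + a' : a, a' ∈ A}; |A| = 5.
General bounds: 2|A| - 1 ≤ |A + A| ≤ |A|(|A|+1)/2, i.e. 9 ≤ |A + A| ≤ 15.
Lower bound 2|A|-1 is attained iff A is an arithmetic progression.
Enumerate sums a + a' for a ≤ a' (symmetric, so this suffices):
a = -5: -5+-5=-10, -5+-2=-7, -5+1=-4, -5+4=-1, -5+9=4
a = -2: -2+-2=-4, -2+1=-1, -2+4=2, -2+9=7
a = 1: 1+1=2, 1+4=5, 1+9=10
a = 4: 4+4=8, 4+9=13
a = 9: 9+9=18
Distinct sums: {-10, -7, -4, -1, 2, 4, 5, 7, 8, 10, 13, 18}
|A + A| = 12

|A + A| = 12


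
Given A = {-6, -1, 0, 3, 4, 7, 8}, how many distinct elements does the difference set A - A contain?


A - A = {a - a' : a, a' ∈ A}; |A| = 7.
Bounds: 2|A|-1 ≤ |A - A| ≤ |A|² - |A| + 1, i.e. 13 ≤ |A - A| ≤ 43.
Note: 0 ∈ A - A always (from a - a). The set is symmetric: if d ∈ A - A then -d ∈ A - A.
Enumerate nonzero differences d = a - a' with a > a' (then include -d):
Positive differences: {1, 3, 4, 5, 6, 7, 8, 9, 10, 13, 14}
Full difference set: {0} ∪ (positive diffs) ∪ (negative diffs).
|A - A| = 1 + 2·11 = 23 (matches direct enumeration: 23).

|A - A| = 23


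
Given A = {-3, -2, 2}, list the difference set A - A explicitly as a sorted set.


A - A = {a - a' : a, a' ∈ A}.
Compute a - a' for each ordered pair (a, a'):
a = -3: -3--3=0, -3--2=-1, -3-2=-5
a = -2: -2--3=1, -2--2=0, -2-2=-4
a = 2: 2--3=5, 2--2=4, 2-2=0
Collecting distinct values (and noting 0 appears from a-a):
A - A = {-5, -4, -1, 0, 1, 4, 5}
|A - A| = 7

A - A = {-5, -4, -1, 0, 1, 4, 5}


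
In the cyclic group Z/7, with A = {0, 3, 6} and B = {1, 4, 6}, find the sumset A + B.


Work in Z/7Z: reduce every sum a + b modulo 7.
Enumerate all 9 pairs:
a = 0: 0+1=1, 0+4=4, 0+6=6
a = 3: 3+1=4, 3+4=0, 3+6=2
a = 6: 6+1=0, 6+4=3, 6+6=5
Distinct residues collected: {0, 1, 2, 3, 4, 5, 6}
|A + B| = 7 (out of 7 total residues).

A + B = {0, 1, 2, 3, 4, 5, 6}
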